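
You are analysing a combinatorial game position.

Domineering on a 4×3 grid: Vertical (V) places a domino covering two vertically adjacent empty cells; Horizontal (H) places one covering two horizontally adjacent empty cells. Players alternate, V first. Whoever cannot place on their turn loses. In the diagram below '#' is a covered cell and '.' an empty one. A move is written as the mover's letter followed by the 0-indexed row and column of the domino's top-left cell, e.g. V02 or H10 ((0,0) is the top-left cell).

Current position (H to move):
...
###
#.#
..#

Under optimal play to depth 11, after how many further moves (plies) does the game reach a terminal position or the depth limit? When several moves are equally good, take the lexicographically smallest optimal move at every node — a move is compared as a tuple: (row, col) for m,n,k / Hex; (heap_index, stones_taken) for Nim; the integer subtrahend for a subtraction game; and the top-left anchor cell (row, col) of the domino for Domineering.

ply 1, H at .../###/#.#/..# | H00=-1→##./###/#.#/..#; H01=-1→.##/###/#.#/..#; H30=+1→.../###/#.#/###*
ply 2: .../###/#.#/### is terminal -1 (V); from .../###/#.#/..# depth 11

PV length from [.../###/#.#/..#]: 1 ply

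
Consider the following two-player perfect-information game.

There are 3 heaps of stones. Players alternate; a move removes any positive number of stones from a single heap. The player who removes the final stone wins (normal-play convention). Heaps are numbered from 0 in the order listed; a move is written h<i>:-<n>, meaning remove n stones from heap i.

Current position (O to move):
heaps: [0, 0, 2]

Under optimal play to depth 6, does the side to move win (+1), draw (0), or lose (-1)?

[(0,0,2)] O move#1: h2:-1:-1/(0,0,1), h2:-2:+1/(0,0,0)*
[(0,0,0)] end (terminal -1, X#2); searched (0,0,2) to 6

value((0,0,2), O) = +1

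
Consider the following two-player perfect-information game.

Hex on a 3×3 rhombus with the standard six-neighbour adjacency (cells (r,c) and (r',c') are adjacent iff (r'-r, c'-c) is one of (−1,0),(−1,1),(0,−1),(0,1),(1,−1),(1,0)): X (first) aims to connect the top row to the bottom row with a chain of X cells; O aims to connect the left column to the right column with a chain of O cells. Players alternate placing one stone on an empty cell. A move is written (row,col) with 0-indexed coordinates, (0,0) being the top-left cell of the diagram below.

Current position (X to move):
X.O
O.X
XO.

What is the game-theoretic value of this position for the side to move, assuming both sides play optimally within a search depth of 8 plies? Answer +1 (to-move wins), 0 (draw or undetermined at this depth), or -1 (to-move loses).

[X.O/O.X/XO.] X move#1: (0,1):-1/XXO/O.X/XO.*, (1,1):-1/X.O/OXX/XO., (2,2):-1/X.O/O.X/XOX
[XXO/O.X/XO.] O move#2: (1,1):+1/XXO/OOX/XO.*, (2,2):-1/XXO/O.X/XOO
[XXO/OOX/XO.] end (terminal -1, X#3); searched X.O/O.X/XO. to 8

value(X.O/O.X/XO., X) = -1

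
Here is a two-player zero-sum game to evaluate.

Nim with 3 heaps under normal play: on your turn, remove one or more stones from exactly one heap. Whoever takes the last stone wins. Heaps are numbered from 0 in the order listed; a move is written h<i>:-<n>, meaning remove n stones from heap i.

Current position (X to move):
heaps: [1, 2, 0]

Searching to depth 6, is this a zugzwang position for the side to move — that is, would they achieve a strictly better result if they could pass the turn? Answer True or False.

[(1,2,0)] X move#1: h0:-1:-1/(0,2,0), h1:-1:+1/(1,1,0)*, h1:-2:-1/(1,0,0)
[(1,1,0)] O move#2: h0:-1:-1/(0,1,0)*, h1:-1:-1/(1,0,0)
[(0,1,0)] X move#3: h1:-1:+1/(0,0,0)*
[(0,0,0)] end (terminal -1, O#4); searched (1,2,0) to 6
pass branch (O moves first from the same position):
  | [(1,2,0)] O move#1: h0:-1:-1/(0,2,0), h1:-1:+1/(1,1,0)*, h1:-2:-1/(1,0,0)
  | [(1,1,0)] X move#2: h0:-1:-1/(0,1,0)*, h1:-1:-1/(1,0,0)
  | [(0,1,0)] O move#3: h1:-1:+1/(0,0,0)*
  | [(0,0,0)] end (terminal -1, X#4); searched (1,2,0) to 6
X moving scores +1; X passing scores -1

zugzwang((1,2,0), X) = False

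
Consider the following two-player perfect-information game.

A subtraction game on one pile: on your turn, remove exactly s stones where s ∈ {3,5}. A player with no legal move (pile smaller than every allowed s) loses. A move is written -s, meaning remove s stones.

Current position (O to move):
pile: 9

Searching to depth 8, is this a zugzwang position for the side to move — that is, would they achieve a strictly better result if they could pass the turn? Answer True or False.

zugzwang(9, O) = True

[9] O move#1: -3:-1/6*, -5:-1/4
[6] X move#2: -3:-1/3, -5:+1/1*
[1] end (terminal -1, O#3); searched 9 to 8
suppose O passes — search the same position with X to move:
pass> [9] X move#1: -3:-1/6*, -5:-1/4
pass> [6] O move#2: -3:-1/3, -5:+1/1*
pass> [1] end (terminal -1, X#3); searched 9 to 8
for O: play -1, pass +1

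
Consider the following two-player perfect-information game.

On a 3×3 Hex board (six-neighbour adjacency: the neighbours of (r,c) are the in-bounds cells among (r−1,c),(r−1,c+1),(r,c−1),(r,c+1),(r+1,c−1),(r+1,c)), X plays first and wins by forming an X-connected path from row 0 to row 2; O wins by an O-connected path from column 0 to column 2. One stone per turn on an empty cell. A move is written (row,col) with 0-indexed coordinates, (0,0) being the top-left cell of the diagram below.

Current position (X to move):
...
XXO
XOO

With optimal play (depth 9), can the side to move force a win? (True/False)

X winning at [.../XXO/XOO]: True

p1 X@[.../XXO/XOO]: (0,0)[X../XXO/XOO]+1* (0,1)[.X./XXO/XOO]+1 (0,2)[..X/XXO/XOO]+1
p2 O@[X../XXO/XOO] terminal -1; root [.../XXO/XOO] d9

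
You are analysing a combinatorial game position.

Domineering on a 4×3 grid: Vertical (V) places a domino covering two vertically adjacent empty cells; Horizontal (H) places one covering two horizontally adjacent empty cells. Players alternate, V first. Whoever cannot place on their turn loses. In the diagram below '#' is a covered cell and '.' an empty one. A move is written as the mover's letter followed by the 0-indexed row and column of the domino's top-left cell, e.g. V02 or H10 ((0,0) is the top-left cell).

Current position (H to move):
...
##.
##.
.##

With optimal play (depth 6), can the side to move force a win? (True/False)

p1 H@[.../##./##./.##]: H00[##./##./##./.##]-1* H01[.##/##./##./.##]-1
p2 V@[##./##./##./.##]: V02[###/###/##./.##]+1* V12[##./###/###/.##]+1
p3 H@[###/###/##./.##] terminal -1; root [.../##./##./.##] d6

H winning at [.../##./##./.##]: False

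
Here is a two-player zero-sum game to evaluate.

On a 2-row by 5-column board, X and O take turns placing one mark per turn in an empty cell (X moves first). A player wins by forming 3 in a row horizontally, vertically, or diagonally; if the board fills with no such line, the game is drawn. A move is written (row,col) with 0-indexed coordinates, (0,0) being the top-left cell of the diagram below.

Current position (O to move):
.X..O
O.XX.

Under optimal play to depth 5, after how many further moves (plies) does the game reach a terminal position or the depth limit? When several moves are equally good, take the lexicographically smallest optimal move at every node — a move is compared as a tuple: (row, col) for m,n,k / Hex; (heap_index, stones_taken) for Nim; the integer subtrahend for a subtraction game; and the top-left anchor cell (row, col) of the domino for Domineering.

PV length from [.X..O/O.XX.]: 4 plies

p1 O@[.X..O/O.XX.]: (0,0)[OX..O/O.XX.]-1* (0,2)[.XO.O/O.XX.]-1 (0,3)[.X.OO/O.XX.]-1 (1,1)[.X..O/OOXX.]-1 (1,4)[.X..O/O.XXO]-1
p2 X@[OX..O/O.XX.]: (0,2)[OXX.O/O.XX.]+1* (0,3)[OX.XO/O.XX.]+1 (1,1)[OX..O/OXXX.]+1 (1,4)[OX..O/O.XXX]+1
p3 O@[OXX.O/O.XX.]: (0,3)[OXXOO/O.XX.]-1* (1,1)[OXX.O/OOXX.]-1 (1,4)[OXX.O/O.XXO]-1
p4 X@[OXXOO/O.XX.]: (1,1)[OXXOO/OXXX.]+1* (1,4)[OXXOO/O.XXX]+1
p5 O@[OXXOO/OXXX.] terminal -1; root [.X..O/O.XX.] d5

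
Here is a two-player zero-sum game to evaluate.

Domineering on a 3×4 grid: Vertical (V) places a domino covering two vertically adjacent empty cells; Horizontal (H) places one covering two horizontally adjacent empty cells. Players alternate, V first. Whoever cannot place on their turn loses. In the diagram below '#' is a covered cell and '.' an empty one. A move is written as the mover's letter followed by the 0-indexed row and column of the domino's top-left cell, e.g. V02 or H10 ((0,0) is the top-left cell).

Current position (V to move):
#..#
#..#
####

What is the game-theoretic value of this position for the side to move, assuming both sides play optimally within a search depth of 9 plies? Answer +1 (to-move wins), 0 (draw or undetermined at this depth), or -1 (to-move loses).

p1 V@[#..#/#..#/####]: V01[##.#/##.#/####]+1* V02[#.##/#.##/####]+1
p2 H@[##.#/##.#/####] terminal -1; root [#..#/#..#/####] d9

value(#..#/#..#/####, V) = +1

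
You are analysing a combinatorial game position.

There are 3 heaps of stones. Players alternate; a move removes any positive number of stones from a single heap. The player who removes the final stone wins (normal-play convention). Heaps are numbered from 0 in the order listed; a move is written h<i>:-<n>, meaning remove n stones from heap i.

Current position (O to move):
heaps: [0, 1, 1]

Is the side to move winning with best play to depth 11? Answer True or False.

[(0,1,1)] O move#1: h1:-1:-1/(0,0,1)*, h2:-1:-1/(0,1,0)
[(0,0,1)] X move#2: h2:-1:+1/(0,0,0)*
[(0,0,0)] end (terminal -1, O#3); searched (0,1,1) to 11

O winning at [(0,1,1)]: False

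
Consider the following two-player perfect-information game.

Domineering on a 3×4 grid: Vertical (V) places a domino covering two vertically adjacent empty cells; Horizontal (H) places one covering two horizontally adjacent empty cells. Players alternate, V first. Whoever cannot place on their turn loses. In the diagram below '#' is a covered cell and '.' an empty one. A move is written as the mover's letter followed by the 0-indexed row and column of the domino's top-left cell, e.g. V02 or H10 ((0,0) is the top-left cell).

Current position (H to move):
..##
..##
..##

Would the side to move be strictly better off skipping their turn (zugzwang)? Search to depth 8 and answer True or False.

p1 H@[..##/..##/..##]: H00[####/..##/..##]-1 H10[..##/####/..##]+1* H20[..##/..##/####]-1
p2 V@[..##/####/..##] terminal -1; root [..##/..##/..##] d8
if H skipped the turn, V would face:
~ p1 V@[..##/..##/..##]: V00[#.##/#.##/..##]+1* V01[.###/.###/..##]+1 V10[..##/#.##/#.##]+1 V11[..##/.###/.###]+1
~ p2 H@[#.##/#.##/..##]: H20[#.##/#.##/####]-1*
~ p3 V@[#.##/#.##/####]: V01[####/####/####]+1*
~ p4 H@[####/####/####] terminal -1; root [..##/..##/..##] d8
compare (H): move=+1 vs pass=-1

zugzwang(..##/..##/..##, H) = False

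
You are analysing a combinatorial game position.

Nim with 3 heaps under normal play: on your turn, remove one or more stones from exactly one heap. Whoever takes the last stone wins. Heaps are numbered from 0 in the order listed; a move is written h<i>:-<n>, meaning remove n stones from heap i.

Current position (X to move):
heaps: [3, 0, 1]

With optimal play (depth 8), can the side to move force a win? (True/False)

p1 X@[(3,0,1)]: h0:-1[(2,0,1)]-1 h0:-2[(1,0,1)]+1* h0:-3[(0,0,1)]-1 h2:-1[(3,0,0)]-1
p2 O@[(1,0,1)]: h0:-1[(0,0,1)]-1* h2:-1[(1,0,0)]-1
p3 X@[(0,0,1)]: h2:-1[(0,0,0)]+1*
p4 O@[(0,0,0)] terminal -1; root [(3,0,1)] d8

X winning at [(3,0,1)]: True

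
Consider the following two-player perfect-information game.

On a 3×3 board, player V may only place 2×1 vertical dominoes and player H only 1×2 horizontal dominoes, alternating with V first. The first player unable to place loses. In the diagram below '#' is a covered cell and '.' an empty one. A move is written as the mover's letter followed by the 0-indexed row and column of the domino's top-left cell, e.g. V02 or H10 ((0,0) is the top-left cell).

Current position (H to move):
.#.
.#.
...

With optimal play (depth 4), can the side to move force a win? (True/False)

H winning at [.#./.#./...]: False

ply 1, H at .#./.#./... | H20=-1→.#./.#./##.*; H21=-1→.#./.#./.##
ply 2, V at .#./.#./##. | V00=+1→##./##./##.*; V02=+1→.##/.##/##.; V12=+1→.#./.##/###
ply 3: ##./##./##. is terminal -1 (H); from .#./.#./... depth 4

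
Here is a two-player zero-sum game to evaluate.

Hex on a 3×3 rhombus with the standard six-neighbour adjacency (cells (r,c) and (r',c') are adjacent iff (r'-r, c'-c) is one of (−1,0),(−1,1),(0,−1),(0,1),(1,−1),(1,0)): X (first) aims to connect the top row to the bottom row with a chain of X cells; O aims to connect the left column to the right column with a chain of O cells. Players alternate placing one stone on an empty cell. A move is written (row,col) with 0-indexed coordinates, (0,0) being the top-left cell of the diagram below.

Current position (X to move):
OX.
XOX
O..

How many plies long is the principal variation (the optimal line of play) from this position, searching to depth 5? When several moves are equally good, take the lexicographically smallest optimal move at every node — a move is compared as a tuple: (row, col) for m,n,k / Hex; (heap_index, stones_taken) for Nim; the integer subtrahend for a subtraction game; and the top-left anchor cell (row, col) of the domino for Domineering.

p1 X@[OX./XOX/O..]: (0,2)[OXX/XOX/O..]+1* (2,1)[OX./XOX/OX.]-1 (2,2)[OX./XOX/O.X]-1
p2 O@[OXX/XOX/O..]: (2,1)[OXX/XOX/OO.]-1* (2,2)[OXX/XOX/O.O]-1
p3 X@[OXX/XOX/OO.]: (2,2)[OXX/XOX/OOX]+1*
p4 O@[OXX/XOX/OOX] terminal -1; root [OX./XOX/O..] d5

PV length from [OX./XOX/O..]: 3 plies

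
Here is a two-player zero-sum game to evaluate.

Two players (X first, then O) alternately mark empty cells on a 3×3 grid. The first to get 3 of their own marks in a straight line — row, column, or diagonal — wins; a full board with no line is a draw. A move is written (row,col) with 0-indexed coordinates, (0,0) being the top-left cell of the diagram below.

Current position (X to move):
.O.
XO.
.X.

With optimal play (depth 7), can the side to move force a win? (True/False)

X winning at [.O./XO./.X.]: True

ply 1, X at .O./XO./.X. | (0,0)=+0→XO./XO./.X.; (0,2)=+0→.OX/XO./.X.; (1,2)=-1→.O./XOX/.X.; (2,0)=+1→.O./XO./XX.*; (2,2)=+0→.O./XO./.XX
ply 2, O at .O./XO./XX. | (0,0)=-1→OO./XO./XX.*; (0,2)=-1→.OO/XO./XX.; (1,2)=-1→.O./XOO/XX.; (2,2)=-1→.O./XO./XXO
ply 3, X at OO./XO./XX. | (0,2)=-1→OOX/XO./XX.; (1,2)=-1→OO./XOX/XX.; (2,2)=+1→OO./XO./XXX*
ply 4: OO./XO./XXX is terminal -1 (O); from .O./XO./.X. depth 7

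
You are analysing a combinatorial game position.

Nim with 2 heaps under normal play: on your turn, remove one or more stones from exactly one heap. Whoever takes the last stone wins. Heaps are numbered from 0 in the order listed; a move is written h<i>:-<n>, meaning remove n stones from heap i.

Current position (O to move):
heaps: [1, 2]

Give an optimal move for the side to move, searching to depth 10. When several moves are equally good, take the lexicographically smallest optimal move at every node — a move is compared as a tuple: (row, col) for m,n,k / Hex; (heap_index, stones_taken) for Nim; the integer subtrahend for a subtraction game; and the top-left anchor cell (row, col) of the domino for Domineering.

O's best at [(1,2)]: h1:-1

p1 O@[(1,2)]: h0:-1[(0,2)]-1 h1:-1[(1,1)]+1* h1:-2[(1,0)]-1
p2 X@[(1,1)]: h0:-1[(0,1)]-1* h1:-1[(1,0)]-1
p3 O@[(0,1)]: h1:-1[(0,0)]+1*
p4 X@[(0,0)] terminal -1; root [(1,2)] d10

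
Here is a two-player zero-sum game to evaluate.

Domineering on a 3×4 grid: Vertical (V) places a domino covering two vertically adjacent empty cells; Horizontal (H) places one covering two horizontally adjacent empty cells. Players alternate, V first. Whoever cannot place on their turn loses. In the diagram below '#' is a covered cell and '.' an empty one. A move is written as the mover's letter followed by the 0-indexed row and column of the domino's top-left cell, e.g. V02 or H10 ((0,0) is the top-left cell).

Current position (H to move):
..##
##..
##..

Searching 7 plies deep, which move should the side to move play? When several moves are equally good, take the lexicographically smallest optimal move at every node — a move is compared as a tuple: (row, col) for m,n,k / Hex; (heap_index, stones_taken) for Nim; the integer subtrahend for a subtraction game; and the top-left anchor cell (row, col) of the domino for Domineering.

p1 H@[..##/##../##..]: H00[####/##../##..]-1 H12[..##/####/##..]+1* H22[..##/##../####]+1
p2 V@[..##/####/##..] terminal -1; root [..##/##../##..] d7

H's best at [..##/##../##..]: H12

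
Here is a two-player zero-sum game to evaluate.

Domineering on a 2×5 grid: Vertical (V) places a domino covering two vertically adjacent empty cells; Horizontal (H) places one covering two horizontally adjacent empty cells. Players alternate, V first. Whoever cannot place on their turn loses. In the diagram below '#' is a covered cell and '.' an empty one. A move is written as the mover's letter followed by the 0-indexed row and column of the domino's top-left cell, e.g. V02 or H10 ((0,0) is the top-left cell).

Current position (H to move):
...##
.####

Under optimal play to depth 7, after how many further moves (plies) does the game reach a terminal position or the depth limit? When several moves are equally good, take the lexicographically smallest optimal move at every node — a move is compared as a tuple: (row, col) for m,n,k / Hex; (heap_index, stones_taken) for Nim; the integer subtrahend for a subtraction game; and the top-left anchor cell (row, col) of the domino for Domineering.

[...##/.####] H move#1: H00:+1/##.##/.####*, H01:-1/.####/.####
[##.##/.####] end (terminal -1, V#2); searched ...##/.#### to 7

PV length from [...##/.####]: 1 ply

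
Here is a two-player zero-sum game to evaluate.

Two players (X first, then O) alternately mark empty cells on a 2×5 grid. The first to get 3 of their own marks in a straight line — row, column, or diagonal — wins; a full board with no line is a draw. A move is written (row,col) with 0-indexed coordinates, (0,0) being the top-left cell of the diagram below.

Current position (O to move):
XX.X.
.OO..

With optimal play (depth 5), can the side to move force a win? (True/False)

O winning at [XX.X./.OO..]: True

p1 O@[XX.X./.OO..]: (0,2)[XXOX./.OO..]+1* (0,4)[XX.XO/.OO..]-1 (1,0)[XX.X./OOO..]+1 (1,3)[XX.X./.OOO.]+1 (1,4)[XX.X./.OO.O]-1
p2 X@[XXOX./.OO..]: (0,4)[XXOXX/.OO..]-1* (1,0)[XXOX./XOO..]-1 (1,3)[XXOX./.OOX.]-1 (1,4)[XXOX./.OO.X]-1
p3 O@[XXOXX/.OO..]: (1,0)[XXOXX/OOO..]+1* (1,3)[XXOXX/.OOO.]+1 (1,4)[XXOXX/.OO.O]+1
p4 X@[XXOXX/OOO..] terminal -1; root [XX.X./.OO..] d5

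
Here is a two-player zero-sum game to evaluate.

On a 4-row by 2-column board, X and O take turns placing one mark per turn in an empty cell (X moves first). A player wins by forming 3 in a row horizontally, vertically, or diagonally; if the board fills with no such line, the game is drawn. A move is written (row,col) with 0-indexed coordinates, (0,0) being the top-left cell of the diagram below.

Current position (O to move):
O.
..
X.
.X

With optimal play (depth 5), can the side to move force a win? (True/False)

O winning at [O./../X./.X]: False

p1 O@[O./../X./.X]: (0,1)[OO/../X./.X]+0* (1,0)[O./O./X./.X]+0 (1,1)[O./.O/X./.X]+0 (2,1)[O./../XO/.X]+0 (3,0)[O./../X./OX]+0
p2 X@[OO/../X./.X]: (1,0)[OO/X./X./.X]+0* (1,1)[OO/.X/X./.X]+0 (2,1)[OO/../XX/.X]+0 (3,0)[OO/../X./XX]+0
p3 O@[OO/X./X./.X]: (1,1)[OO/XO/X./.X]-1 (2,1)[OO/X./XO/.X]-1 (3,0)[OO/X./X./OX]+0*
p4 X@[OO/X./X./OX]: (1,1)[OO/XX/X./OX]+0* (2,1)[OO/X./XX/OX]+0
p5 O@[OO/XX/X./OX]: (2,1)[OO/XX/XO/OX]+0*
p6 X@[OO/XX/XO/OX] terminal +0; root [O./../X./.X] d5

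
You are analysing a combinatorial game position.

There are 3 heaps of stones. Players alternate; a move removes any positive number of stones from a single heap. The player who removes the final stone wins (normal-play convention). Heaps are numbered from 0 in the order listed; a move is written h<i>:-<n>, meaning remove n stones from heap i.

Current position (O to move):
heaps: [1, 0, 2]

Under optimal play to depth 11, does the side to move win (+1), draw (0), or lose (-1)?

p1 O@[(1,0,2)]: h0:-1[(0,0,2)]-1 h2:-1[(1,0,1)]+1* h2:-2[(1,0,0)]-1
p2 X@[(1,0,1)]: h0:-1[(0,0,1)]-1* h2:-1[(1,0,0)]-1
p3 O@[(0,0,1)]: h2:-1[(0,0,0)]+1*
p4 X@[(0,0,0)] terminal -1; root [(1,0,2)] d11

value((1,0,2), O) = +1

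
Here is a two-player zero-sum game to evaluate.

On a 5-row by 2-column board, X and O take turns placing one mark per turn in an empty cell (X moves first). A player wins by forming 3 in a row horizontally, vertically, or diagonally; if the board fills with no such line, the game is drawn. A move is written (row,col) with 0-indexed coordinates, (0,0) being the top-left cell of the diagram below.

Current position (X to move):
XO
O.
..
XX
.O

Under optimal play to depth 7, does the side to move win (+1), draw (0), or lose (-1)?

[XO/O./../XX/.O] X move#1: (1,1):+0/XO/OX/../XX/.O*, (2,0):+0/XO/O./X./XX/.O, (2,1):+0/XO/O./.X/XX/.O, (4,0):+0/XO/O./../XX/XO
[XO/OX/../XX/.O] O move#2: (2,0):-1/XO/OX/O./XX/.O, (2,1):+0/XO/OX/.O/XX/.O*, (4,0):-1/XO/OX/../XX/OO
[XO/OX/.O/XX/.O] X move#3: (2,0):+0/XO/OX/XO/XX/.O*, (4,0):+0/XO/OX/.O/XX/XO
[XO/OX/XO/XX/.O] O move#4: (4,0):+0/XO/OX/XO/XX/OO*
[XO/OX/XO/XX/OO] end (terminal +0, X#5); searched XO/O./../XX/.O to 7

value(XO/O./../XX/.O, X) = 0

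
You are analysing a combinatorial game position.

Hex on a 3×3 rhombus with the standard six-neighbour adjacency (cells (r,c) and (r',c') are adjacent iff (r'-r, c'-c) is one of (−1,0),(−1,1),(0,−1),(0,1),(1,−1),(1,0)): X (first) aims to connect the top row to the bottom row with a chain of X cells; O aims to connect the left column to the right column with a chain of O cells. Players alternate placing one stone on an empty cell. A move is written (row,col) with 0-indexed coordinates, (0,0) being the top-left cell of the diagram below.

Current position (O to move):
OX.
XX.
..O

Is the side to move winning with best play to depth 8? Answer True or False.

[OX./XX./..O] O move#1: (0,2):-1/OXO/XX./..O*, (1,2):-1/OX./XXO/..O, (2,0):-1/OX./XX./O.O, (2,1):-1/OX./XX./.OO
[OXO/XX./..O] X move#2: (1,2):+1/OXO/XXX/..O*, (2,0):+1/OXO/XX./X.O, (2,1):+1/OXO/XX./.XO
[OXO/XXX/..O] O move#3: (2,0):-1/OXO/XXX/O.O*, (2,1):-1/OXO/XXX/.OO
[OXO/XXX/O.O] X move#4: (2,1):+1/OXO/XXX/OXO*
[OXO/XXX/OXO] end (terminal -1, O#5); searched OX./XX./..O to 8

O winning at [OX./XX./..O]: False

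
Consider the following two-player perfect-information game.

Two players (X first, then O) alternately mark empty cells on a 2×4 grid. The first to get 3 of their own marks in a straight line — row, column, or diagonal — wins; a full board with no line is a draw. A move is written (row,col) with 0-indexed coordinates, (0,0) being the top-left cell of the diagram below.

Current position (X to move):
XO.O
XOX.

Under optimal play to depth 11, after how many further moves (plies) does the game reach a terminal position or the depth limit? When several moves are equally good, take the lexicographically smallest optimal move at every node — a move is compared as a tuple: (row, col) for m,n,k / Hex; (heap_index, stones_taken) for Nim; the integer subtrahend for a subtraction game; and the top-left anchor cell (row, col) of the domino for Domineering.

PV length from [XO.O/XOX.]: 2 plies

p1 X@[XO.O/XOX.]: (0,2)[XOXO/XOX.]+0* (1,3)[XO.O/XOXX]-1
p2 O@[XOXO/XOX.]: (1,3)[XOXO/XOXO]+0*
p3 X@[XOXO/XOXO] terminal +0; root [XO.O/XOX.] d11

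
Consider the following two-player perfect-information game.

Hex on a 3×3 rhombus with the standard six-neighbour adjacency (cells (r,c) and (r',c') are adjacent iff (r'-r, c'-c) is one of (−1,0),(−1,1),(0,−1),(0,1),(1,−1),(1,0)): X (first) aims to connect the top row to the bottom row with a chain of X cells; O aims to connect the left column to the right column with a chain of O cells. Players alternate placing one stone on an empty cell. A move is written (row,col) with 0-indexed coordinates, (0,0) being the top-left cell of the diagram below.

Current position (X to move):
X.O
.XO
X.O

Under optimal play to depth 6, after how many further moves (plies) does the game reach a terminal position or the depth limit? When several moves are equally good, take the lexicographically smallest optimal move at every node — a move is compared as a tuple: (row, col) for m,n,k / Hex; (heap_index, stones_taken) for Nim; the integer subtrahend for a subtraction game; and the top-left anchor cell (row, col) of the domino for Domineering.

PV length from [X.O/.XO/X.O]: 1 ply

[X.O/.XO/X.O] X move#1: (0,1):+1/XXO/.XO/X.O*, (1,0):+1/X.O/XXO/X.O, (2,1):+1/X.O/.XO/XXO
[XXO/.XO/X.O] end (terminal -1, O#2); searched X.O/.XO/X.O to 6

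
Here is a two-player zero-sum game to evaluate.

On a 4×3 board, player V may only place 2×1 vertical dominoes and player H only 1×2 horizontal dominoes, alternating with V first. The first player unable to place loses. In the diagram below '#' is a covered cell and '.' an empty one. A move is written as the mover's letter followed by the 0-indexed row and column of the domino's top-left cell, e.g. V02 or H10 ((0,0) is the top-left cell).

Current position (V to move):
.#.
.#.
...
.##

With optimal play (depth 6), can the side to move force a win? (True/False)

[.#./.#./.../.##] V move#1: V00:+1/##./##./.../.##*, V02:+1/.##/.##/.../.##, V10:+1/.#./##./#../.##, V12:+1/.#./.##/..#/.##, V20:+1/.#./.#./#../###
[##./##./.../.##] H move#2: H20:-1/##./##./##./.##*, H21:-1/##./##./.##/.##
[##./##./##./.##] V move#3: V02:+1/###/###/##./.##*, V12:+1/##./###/###/.##
[###/###/##./.##] end (terminal -1, H#4); searched .#./.#./.../.## to 6

V winning at [.#./.#./.../.##]: True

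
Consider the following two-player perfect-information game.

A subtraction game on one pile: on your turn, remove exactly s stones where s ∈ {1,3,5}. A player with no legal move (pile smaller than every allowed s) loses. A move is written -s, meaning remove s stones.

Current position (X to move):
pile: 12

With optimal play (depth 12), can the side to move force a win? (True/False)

p1 X@[12]: -1[11]-1* -3[9]-1 -5[7]-1
p2 O@[11]: -1[10]+1* -3[8]+1 -5[6]+1
p3 X@[10]: -1[9]-1* -3[7]-1 -5[5]-1
p4 O@[9]: -1[8]+1* -3[6]+1 -5[4]+1
p5 X@[8]: -1[7]-1* -3[5]-1 -5[3]-1
p6 O@[7]: -1[6]+1* -3[4]+1 -5[2]+1
p7 X@[6]: -1[5]-1* -3[3]-1 -5[1]-1
p8 O@[5]: -1[4]+1* -3[2]+1 -5[0]+1
p9 X@[4]: -1[3]-1* -3[1]-1
p10 O@[3]: -1[2]+1* -3[0]+1
p11 X@[2]: -1[1]-1*
p12 O@[1]: -1[0]+1*
p13 X@[0] terminal -1; root [12] d12

X winning at [12]: False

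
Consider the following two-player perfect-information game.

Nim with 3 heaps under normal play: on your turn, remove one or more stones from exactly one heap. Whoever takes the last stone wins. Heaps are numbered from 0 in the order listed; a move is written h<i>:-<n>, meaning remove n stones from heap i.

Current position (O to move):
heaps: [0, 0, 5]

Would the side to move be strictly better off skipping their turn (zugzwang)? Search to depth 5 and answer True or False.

zugzwang((0,0,5), O) = False

p1 O@[(0,0,5)]: h2:-1[(0,0,4)]-1 h2:-2[(0,0,3)]-1 h2:-3[(0,0,2)]-1 h2:-4[(0,0,1)]-1 h2:-5[(0,0,0)]+1*
p2 X@[(0,0,0)] terminal -1; root [(0,0,5)] d5
suppose O passes — search the same position with X to move:
pass> p1 X@[(0,0,5)]: h2:-1[(0,0,4)]-1 h2:-2[(0,0,3)]-1 h2:-3[(0,0,2)]-1 h2:-4[(0,0,1)]-1 h2:-5[(0,0,0)]+1*
pass> p2 O@[(0,0,0)] terminal -1; root [(0,0,5)] d5
for O: play +1, pass -1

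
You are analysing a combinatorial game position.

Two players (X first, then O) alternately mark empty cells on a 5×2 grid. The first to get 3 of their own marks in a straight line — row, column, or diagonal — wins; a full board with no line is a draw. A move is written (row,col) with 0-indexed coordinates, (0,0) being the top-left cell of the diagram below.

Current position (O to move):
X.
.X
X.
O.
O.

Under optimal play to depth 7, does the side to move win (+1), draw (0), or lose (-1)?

value(X./.X/X./O./O., O) = -1

[X./.X/X./O./O.] O move#1: (0,1):-1/XO/.X/X./O./O.*, (1,0):-1/X./OX/X./O./O., (2,1):-1/X./.X/XO/O./O., (3,1):-1/X./.X/X./OO/O., (4,1):-1/X./.X/X./O./OO
[XO/.X/X./O./O.] X move#2: (1,0):+1/XO/XX/X./O./O.*, (2,1):+1/XO/.X/XX/O./O., (3,1):+1/XO/.X/X./OX/O., (4,1):+0/XO/.X/X./O./OX
[XO/XX/X./O./O.] end (terminal -1, O#3); searched X./.X/X./O./O. to 7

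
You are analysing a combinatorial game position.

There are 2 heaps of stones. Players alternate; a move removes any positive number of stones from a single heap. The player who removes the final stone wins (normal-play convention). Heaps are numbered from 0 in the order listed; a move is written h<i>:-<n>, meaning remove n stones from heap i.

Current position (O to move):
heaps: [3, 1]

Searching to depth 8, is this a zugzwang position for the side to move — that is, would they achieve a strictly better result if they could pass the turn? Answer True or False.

zugzwang((3,1), O) = False

[(3,1)] O move#1: h0:-1:-1/(2,1), h0:-2:+1/(1,1)*, h0:-3:-1/(0,1), h1:-1:-1/(3,0)
[(1,1)] X move#2: h0:-1:-1/(0,1)*, h1:-1:-1/(1,0)
[(0,1)] O move#3: h1:-1:+1/(0,0)*
[(0,0)] end (terminal -1, X#4); searched (3,1) to 8
suppose O passes — search the same position with X to move:
pass> [(3,1)] X move#1: h0:-1:-1/(2,1), h0:-2:+1/(1,1)*, h0:-3:-1/(0,1), h1:-1:-1/(3,0)
pass> [(1,1)] O move#2: h0:-1:-1/(0,1)*, h1:-1:-1/(1,0)
pass> [(0,1)] X move#3: h1:-1:+1/(0,0)*
pass> [(0,0)] end (terminal -1, O#4); searched (3,1) to 8
for O: play +1, pass -1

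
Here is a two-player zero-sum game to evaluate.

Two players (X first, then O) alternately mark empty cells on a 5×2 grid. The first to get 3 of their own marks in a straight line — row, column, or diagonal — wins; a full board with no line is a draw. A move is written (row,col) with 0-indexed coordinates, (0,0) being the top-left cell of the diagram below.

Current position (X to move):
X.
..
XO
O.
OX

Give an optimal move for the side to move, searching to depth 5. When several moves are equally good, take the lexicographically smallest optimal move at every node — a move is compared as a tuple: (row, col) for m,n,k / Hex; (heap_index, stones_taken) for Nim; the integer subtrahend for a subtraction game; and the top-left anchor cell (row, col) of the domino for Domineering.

p1 X@[X./../XO/O./OX]: (0,1)[XX/../XO/O./OX]+0 (1,0)[X./X./XO/O./OX]+1* (1,1)[X./.X/XO/O./OX]+0 (3,1)[X./../XO/OX/OX]+0
p2 O@[X./X./XO/O./OX] terminal -1; root [X./../XO/O./OX] d5

X's best at [X./../XO/O./OX]: (1,0)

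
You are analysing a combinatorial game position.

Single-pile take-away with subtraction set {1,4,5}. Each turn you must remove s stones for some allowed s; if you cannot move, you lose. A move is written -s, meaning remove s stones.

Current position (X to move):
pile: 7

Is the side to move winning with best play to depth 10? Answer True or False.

X winning at [7]: True

ply 1, X at 7 | -1=-1→6; -4=-1→3; -5=+1→2*
ply 2, O at 2 | -1=-1→1*
ply 3, X at 1 | -1=+1→0*
ply 4: 0 is terminal -1 (O); from 7 depth 10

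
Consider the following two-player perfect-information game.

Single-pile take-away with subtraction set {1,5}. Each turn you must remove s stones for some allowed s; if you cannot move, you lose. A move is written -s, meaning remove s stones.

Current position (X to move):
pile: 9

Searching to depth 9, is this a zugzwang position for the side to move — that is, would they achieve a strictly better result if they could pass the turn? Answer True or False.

p1 X@[9]: -1[8]+1* -5[4]+1
p2 O@[8]: -1[7]-1* -5[3]-1
p3 X@[7]: -1[6]+1* -5[2]+1
p4 O@[6]: -1[5]-1* -5[1]-1
p5 X@[5]: -1[4]+1* -5[0]+1
p6 O@[4]: -1[3]-1*
p7 X@[3]: -1[2]+1*
p8 O@[2]: -1[1]-1*
p9 X@[1]: -1[0]+1*
p10 O@[0] terminal -1; root [9] d9
if X skipped the turn, O would face:
~ p1 O@[9]: -1[8]+1* -5[4]+1
~ p2 X@[8]: -1[7]-1* -5[3]-1
~ p3 O@[7]: -1[6]+1* -5[2]+1
~ p4 X@[6]: -1[5]-1* -5[1]-1
~ p5 O@[5]: -1[4]+1* -5[0]+1
~ p6 X@[4]: -1[3]-1*
~ p7 O@[3]: -1[2]+1*
~ p8 X@[2]: -1[1]-1*
~ p9 O@[1]: -1[0]+1*
~ p10 X@[0] terminal -1; root [9] d9
compare (X): move=+1 vs pass=-1

zugzwang(9, X) = False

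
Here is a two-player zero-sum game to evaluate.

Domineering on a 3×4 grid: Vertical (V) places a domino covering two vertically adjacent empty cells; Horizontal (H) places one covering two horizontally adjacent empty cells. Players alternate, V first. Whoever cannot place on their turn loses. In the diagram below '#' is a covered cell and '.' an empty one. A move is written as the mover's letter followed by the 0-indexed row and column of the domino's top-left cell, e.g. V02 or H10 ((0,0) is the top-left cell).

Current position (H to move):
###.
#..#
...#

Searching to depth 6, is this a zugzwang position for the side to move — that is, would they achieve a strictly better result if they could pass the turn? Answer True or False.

p1 H@[###./#..#/...#]: H11[###./####/...#]+1* H20[###./#..#/##.#]-1 H21[###./#..#/.###]+1
p2 V@[###./####/...#] terminal -1; root [###./#..#/...#] d6
if H skipped the turn, V would face:
~ p1 V@[###./#..#/...#]: V11[###./##.#/.#.#]+1* V12[###./#.##/..##]-1
~ p2 H@[###./##.#/.#.#] terminal -1; root [###./#..#/...#] d6
compare (H): move=+1 vs pass=-1

zugzwang(###./#..#/...#, H) = False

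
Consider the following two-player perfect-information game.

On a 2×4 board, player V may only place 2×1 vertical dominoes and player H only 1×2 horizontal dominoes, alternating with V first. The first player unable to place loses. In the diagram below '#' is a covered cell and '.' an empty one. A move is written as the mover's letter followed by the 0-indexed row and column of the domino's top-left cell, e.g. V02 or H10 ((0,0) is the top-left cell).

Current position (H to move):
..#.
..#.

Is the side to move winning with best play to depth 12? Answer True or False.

H winning at [..#./..#.]: True

p1 H@[..#./..#.]: H00[###./..#.]+1* H10[..#./###.]+1
p2 V@[###./..#.]: V03[####/..##]-1*
p3 H@[####/..##]: H10[####/####]+1*
p4 V@[####/####] terminal -1; root [..#./..#.] d12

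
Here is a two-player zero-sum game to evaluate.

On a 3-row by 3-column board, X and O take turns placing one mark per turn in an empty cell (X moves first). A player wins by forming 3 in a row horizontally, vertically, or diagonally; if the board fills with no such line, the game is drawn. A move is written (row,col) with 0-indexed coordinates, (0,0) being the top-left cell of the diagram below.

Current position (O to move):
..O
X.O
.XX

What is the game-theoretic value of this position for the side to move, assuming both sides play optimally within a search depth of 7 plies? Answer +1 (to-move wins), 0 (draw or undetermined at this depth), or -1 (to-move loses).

value(..O/X.O/.XX, O) = -1

[..O/X.O/.XX] O move#1: (0,0):-1/O.O/X.O/.XX*, (0,1):-1/.OO/X.O/.XX, (1,1):-1/..O/XOO/.XX, (2,0):-1/..O/X.O/OXX
[O.O/X.O/.XX] X move#2: (0,1):+1/OXO/X.O/.XX*, (1,1):-1/O.O/XXO/.XX, (2,0):+1/O.O/X.O/XXX
[OXO/X.O/.XX] O move#3: (1,1):-1/OXO/XOO/.XX*, (2,0):-1/OXO/X.O/OXX
[OXO/XOO/.XX] X move#4: (2,0):+1/OXO/XOO/XXX*
[OXO/XOO/XXX] end (terminal -1, O#5); searched ..O/X.O/.XX to 7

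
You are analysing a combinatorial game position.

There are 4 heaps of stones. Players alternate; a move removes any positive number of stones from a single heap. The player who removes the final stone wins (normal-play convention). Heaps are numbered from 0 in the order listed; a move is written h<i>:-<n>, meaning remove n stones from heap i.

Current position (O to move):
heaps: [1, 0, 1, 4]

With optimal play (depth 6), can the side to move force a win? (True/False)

O winning at [(1,0,1,4)]: True

ply 1, O at (1,0,1,4) | h0:-1=-1→(0,0,1,4); h2:-1=-1→(1,0,0,4); h3:-1=-1→(1,0,1,3); h3:-2=-1→(1,0,1,2); h3:-3=-1→(1,0,1,1); h3:-4=+1→(1,0,1,0)*
ply 2, X at (1,0,1,0) | h0:-1=-1→(0,0,1,0)*; h2:-1=-1→(1,0,0,0)
ply 3, O at (0,0,1,0) | h2:-1=+1→(0,0,0,0)*
ply 4: (0,0,0,0) is terminal -1 (X); from (1,0,1,4) depth 6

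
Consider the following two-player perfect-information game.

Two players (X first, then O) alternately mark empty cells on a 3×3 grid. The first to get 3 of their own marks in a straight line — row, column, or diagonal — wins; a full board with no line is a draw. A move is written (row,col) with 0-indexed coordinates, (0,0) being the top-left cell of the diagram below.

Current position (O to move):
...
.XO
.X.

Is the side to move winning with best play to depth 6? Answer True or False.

O winning at [.../.XO/.X.]: False

p1 O@[.../.XO/.X.]: (0,0)[O../.XO/.X.]-1* (0,1)[.O./.XO/.X.]-1 (0,2)[..O/.XO/.X.]-1 (1,0)[.../OXO/.X.]-1 (2,0)[.../.XO/OX.]-1 (2,2)[.../.XO/.XO]-1
p2 X@[O../.XO/.X.]: (0,1)[OX./.XO/.X.]+1* (0,2)[O.X/.XO/.X.]+1 (1,0)[O../XXO/.X.]+0 (2,0)[O../.XO/XX.]+1 (2,2)[O../.XO/.XX]+1
p3 O@[OX./.XO/.X.] terminal -1; root [.../.XO/.X.] d6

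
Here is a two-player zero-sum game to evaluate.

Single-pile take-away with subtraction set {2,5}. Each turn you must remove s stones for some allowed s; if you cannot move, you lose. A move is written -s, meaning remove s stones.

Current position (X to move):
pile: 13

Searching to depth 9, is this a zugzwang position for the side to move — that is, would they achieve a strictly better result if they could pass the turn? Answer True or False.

zugzwang(13, X) = False

[13] X move#1: -2:+1/11*, -5:+1/8
[11] O move#2: -2:-1/9*, -5:-1/6
[9] X move#3: -2:+1/7*, -5:+1/4
[7] O move#4: -2:-1/5*, -5:-1/2
[5] X move#5: -2:-1/3, -5:+1/0*
[0] end (terminal -1, O#6); searched 13 to 9
if X skipped the turn, O would face:
~ [13] O move#1: -2:+1/11*, -5:+1/8
~ [11] X move#2: -2:-1/9*, -5:-1/6
~ [9] O move#3: -2:+1/7*, -5:+1/4
~ [7] X move#4: -2:-1/5*, -5:-1/2
~ [5] O move#5: -2:-1/3, -5:+1/0*
~ [0] end (terminal -1, X#6); searched 13 to 9
compare (X): move=+1 vs pass=-1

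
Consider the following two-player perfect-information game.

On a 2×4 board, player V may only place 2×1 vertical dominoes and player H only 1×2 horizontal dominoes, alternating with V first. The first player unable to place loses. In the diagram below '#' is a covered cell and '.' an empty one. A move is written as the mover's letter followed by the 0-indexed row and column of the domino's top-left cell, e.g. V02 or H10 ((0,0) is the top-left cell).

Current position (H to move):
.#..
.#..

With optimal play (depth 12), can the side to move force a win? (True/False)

H winning at [.#../.#..]: True

p1 H@[.#../.#..]: H02[.###/.#..]+1* H12[.#../.###]+1
p2 V@[.###/.#..]: V00[####/##..]-1*
p3 H@[####/##..]: H12[####/####]+1*
p4 V@[####/####] terminal -1; root [.#../.#..] d12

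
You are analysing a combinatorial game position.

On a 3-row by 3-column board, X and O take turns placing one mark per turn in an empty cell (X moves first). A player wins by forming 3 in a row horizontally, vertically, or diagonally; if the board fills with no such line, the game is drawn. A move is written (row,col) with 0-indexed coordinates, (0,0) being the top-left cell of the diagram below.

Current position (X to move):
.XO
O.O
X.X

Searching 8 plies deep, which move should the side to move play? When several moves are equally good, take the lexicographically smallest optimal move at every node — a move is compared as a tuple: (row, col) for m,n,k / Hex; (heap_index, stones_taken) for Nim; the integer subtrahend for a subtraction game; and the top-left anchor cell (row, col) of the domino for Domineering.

p1 X@[.XO/O.O/X.X]: (0,0)[XXO/O.O/X.X]-1 (1,1)[.XO/OXO/X.X]+1* (2,1)[.XO/O.O/XXX]+1
p2 O@[.XO/OXO/X.X]: (0,0)[OXO/OXO/X.X]-1* (2,1)[.XO/OXO/XOX]-1
p3 X@[OXO/OXO/X.X]: (2,1)[OXO/OXO/XXX]+1*
p4 O@[OXO/OXO/XXX] terminal -1; root [.XO/O.O/X.X] d8

X's best at [.XO/O.O/X.X]: (1,1)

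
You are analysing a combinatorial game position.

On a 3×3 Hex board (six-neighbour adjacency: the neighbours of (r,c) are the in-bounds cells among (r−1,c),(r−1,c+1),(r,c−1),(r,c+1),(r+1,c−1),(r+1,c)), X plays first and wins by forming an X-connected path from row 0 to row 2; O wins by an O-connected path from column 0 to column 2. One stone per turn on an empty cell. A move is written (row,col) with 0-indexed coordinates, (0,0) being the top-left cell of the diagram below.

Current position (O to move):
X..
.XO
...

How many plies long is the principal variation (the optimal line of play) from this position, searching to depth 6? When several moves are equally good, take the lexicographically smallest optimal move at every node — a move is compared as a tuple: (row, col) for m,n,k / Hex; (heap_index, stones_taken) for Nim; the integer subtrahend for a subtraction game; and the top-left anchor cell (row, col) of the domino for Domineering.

ply 1, O at X../.XO/... | (0,1)=-1→XO./.XO/...*; (0,2)=-1→X.O/.XO/...; (1,0)=-1→X../OXO/...; (2,0)=-1→X../.XO/O..; (2,1)=-1→X../.XO/.O.; (2,2)=-1→X../.XO/..O
ply 2, X at XO./.XO/... | (0,2)=+1→XOX/.XO/...*; (1,0)=+1→XO./XXO/...; (2,0)=+1→XO./.XO/X..; (2,1)=+1→XO./.XO/.X.; (2,2)=+1→XO./.XO/..X
ply 3, O at XOX/.XO/... | (1,0)=-1→XOX/OXO/...*; (2,0)=-1→XOX/.XO/O..; (2,1)=-1→XOX/.XO/.O.; (2,2)=-1→XOX/.XO/..O
ply 4, X at XOX/OXO/... | (2,0)=+1→XOX/OXO/X..*; (2,1)=+1→XOX/OXO/.X.; (2,2)=+1→XOX/OXO/..X
ply 5: XOX/OXO/X.. is terminal -1 (O); from X../.XO/... depth 6

PV length from [X../.XO/...]: 4 plies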